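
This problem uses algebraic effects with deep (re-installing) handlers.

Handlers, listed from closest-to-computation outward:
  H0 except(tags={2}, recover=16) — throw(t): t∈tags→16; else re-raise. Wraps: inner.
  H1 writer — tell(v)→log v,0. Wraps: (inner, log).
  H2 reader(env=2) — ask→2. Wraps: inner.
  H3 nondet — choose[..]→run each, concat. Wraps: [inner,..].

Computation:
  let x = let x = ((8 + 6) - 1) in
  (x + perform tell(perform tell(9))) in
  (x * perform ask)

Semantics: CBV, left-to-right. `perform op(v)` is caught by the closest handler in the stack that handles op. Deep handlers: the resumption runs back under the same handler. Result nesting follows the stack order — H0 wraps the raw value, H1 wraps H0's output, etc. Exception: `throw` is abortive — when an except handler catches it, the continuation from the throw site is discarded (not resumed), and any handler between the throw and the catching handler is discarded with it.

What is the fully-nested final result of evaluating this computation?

Answer: [(26, (9, 0))]

Step-by-step:
tell(9) @ H1 ⇒ log+=9
tell(0) @ H1 ⇒ log+=0
ask @ H2 ⇒ 2
H0 returns 26
H1 returns (26, (9, 0))
H2 returns (26, (9, 0))
H3 returns [(26, (9, 0))]
= [(26, (9, 0))]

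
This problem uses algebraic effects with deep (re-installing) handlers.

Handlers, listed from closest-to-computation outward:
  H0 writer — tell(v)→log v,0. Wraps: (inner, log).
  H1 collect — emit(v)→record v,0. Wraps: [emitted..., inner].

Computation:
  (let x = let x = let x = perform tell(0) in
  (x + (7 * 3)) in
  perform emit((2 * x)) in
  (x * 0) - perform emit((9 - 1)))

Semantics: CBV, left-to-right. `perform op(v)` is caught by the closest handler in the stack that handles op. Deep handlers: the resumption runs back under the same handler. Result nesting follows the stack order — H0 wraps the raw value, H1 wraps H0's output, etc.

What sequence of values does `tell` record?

Answer: (0)

Step-by-step:
tell(0) @ H0 ⇒ log+=0
emit(42) @ H1 ⇒ out+=42
emit(8) @ H1 ⇒ out+=8
H0 returns (0, (0))
H1 returns [42, 8, (0, (0))]
= [42, 8, (0, (0))]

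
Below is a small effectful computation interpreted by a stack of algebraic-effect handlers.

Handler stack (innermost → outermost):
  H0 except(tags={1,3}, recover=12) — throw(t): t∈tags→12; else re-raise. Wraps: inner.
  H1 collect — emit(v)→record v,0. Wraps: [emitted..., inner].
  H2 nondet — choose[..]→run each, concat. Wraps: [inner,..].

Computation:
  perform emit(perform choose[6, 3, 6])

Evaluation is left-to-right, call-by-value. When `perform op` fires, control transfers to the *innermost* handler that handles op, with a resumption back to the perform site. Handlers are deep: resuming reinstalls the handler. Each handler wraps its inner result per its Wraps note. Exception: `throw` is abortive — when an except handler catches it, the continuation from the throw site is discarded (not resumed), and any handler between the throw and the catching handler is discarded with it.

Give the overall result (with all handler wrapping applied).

Answer: [[6, 0], [3, 0], [6, 0]]

Evaluation trace:
choose[6, 3, 6] @ H2
  branch[0] choose=6:
    emit(6) @ H1 ⇒ out+=6
    H0 returns 0
    H1 returns [6, 0]
    H2 returns [[6, 0]]
  branch[1] choose=3:
    emit(3) @ H1 ⇒ out+=3
    H0 returns 0
    H1 returns [3, 0]
    H2 returns [[3, 0]]
  branch[2] choose=6:
    emit(6) @ H1 ⇒ out+=6
    H0 returns 0
    H1 returns [6, 0]
    H2 returns [[6, 0]]
= [[6, 0], [3, 0], [6, 0]]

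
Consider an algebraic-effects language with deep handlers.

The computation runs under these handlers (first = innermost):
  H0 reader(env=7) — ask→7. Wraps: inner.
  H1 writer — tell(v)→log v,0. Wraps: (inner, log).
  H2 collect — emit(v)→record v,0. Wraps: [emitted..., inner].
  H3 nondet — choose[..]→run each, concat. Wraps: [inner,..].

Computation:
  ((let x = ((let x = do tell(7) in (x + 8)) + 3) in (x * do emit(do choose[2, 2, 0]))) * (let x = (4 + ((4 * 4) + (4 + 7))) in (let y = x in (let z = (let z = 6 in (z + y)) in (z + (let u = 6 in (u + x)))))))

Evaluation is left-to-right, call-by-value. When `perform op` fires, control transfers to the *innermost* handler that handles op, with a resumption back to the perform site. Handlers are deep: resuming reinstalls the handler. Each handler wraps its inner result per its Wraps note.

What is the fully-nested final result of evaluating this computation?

Answer: [[2, (0, (7))], [2, (0, (7))], [0, (0, (7))]]

Evaluation trace:
tell(7) @ H1 ⇒ log+=7
choose[2, 2, 0] @ H3
  branch[0] choose=2:
    emit(2) @ H2 ⇒ out+=2
    H0 returns 0
    H1 returns (0, (7))
    H2 returns [2, (0, (7))]
    H3 returns [[2, (0, (7))]]
  branch[1] choose=2:
    emit(2) @ H2 ⇒ out+=2
    H0 returns 0
    H1 returns (0, (7))
    H2 returns [2, (0, (7))]
    H3 returns [[2, (0, (7))]]
  branch[2] choose=0:
    emit(0) @ H2 ⇒ out+=0
    H0 returns 0
    H1 returns (0, (7))
    H2 returns [0, (0, (7))]
    H3 returns [[0, (0, (7))]]
= [[2, (0, (7))], [2, (0, (7))], [0, (0, (7))]]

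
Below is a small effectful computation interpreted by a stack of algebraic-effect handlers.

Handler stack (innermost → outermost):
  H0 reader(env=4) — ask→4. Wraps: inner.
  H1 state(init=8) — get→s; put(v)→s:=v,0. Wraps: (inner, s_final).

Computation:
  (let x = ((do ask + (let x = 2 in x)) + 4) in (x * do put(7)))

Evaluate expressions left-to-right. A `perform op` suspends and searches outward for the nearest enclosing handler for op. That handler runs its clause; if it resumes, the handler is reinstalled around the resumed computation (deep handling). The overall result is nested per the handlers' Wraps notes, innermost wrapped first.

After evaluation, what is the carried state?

Evaluation trace:
ask @ H0 ⇒ 4
put(7) @ H1 ⇒ s:=7
H0 returns 0
H1 returns (0, 7)
= (0, 7)

Answer: 7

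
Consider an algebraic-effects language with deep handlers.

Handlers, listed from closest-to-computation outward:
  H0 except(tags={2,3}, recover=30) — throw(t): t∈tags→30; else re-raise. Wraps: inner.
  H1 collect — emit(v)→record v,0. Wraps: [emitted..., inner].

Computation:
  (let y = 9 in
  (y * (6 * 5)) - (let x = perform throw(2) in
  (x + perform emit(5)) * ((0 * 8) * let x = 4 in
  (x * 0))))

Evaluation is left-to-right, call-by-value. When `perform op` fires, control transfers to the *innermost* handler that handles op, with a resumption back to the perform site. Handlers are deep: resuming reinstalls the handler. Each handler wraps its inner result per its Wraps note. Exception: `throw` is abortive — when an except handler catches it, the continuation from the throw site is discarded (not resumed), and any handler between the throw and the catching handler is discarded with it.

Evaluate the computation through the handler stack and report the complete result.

Working:
throw(2) @ H0 caught ⇒ 30
H1 returns [30]
= [30]

Answer: [30]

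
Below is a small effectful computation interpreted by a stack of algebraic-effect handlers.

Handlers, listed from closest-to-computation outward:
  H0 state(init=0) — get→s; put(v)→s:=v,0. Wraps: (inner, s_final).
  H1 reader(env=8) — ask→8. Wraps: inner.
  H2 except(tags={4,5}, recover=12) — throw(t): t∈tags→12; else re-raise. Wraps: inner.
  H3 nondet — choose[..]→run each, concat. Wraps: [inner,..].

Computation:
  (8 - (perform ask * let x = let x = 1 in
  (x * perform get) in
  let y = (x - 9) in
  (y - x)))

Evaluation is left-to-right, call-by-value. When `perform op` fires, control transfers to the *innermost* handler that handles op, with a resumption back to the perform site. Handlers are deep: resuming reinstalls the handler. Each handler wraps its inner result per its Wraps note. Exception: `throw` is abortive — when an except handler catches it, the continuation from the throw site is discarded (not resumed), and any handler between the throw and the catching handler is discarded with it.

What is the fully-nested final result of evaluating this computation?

Answer: [(80, 0)]

Step-by-step:
ask @ H1 ⇒ 8
get @ H0 ⇒ 0
H0 returns (80, 0)
H1 returns (80, 0)
H2 returns (80, 0)
H3 returns [(80, 0)]
= [(80, 0)]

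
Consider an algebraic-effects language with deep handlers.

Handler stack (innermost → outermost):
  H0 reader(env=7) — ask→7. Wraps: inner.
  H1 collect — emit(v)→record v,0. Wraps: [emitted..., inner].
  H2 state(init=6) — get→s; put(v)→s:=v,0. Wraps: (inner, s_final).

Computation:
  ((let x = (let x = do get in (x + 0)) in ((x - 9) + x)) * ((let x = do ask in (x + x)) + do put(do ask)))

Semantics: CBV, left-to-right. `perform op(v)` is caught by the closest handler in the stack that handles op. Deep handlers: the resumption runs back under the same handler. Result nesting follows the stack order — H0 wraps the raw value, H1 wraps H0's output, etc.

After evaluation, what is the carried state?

Answer: 7

Evaluation trace:
get @ H2 ⇒ 6
ask @ H0 ⇒ 7
ask @ H0 ⇒ 7
put(7) @ H2 ⇒ s:=7
H0 returns 42
H1 returns [42]
H2 returns ([42], 7)
= ([42], 7)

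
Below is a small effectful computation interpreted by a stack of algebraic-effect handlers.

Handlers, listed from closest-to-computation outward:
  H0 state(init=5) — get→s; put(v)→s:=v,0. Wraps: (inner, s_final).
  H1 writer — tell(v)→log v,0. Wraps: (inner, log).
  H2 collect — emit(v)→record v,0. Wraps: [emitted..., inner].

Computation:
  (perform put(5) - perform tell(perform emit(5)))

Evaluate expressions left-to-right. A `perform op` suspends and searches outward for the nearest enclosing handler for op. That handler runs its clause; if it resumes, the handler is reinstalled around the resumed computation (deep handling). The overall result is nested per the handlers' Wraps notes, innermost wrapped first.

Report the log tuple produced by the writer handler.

Step-by-step:
put(5) @ H0 ⇒ s:=5
emit(5) @ H2 ⇒ out+=5
tell(0) @ H1 ⇒ log+=0
H0 returns (0, 5)
H1 returns ((0, 5), (0))
H2 returns [5, ((0, 5), (0))]
= [5, ((0, 5), (0))]

Answer: (0)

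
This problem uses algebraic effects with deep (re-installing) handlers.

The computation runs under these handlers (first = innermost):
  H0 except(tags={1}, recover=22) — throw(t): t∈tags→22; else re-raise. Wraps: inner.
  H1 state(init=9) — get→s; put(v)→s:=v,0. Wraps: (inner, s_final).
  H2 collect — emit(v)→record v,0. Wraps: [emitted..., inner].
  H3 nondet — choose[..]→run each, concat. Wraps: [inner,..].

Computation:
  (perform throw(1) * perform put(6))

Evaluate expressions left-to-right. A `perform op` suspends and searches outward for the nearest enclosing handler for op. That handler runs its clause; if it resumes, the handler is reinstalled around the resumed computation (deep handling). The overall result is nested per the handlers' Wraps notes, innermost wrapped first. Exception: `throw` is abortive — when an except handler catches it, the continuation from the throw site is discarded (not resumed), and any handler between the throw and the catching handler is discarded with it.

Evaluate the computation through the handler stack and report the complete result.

Answer: [[(22, 9)]]

Evaluation trace:
throw(1) @ H0 caught ⇒ 22
H1 returns (22, 9)
H2 returns [(22, 9)]
H3 returns [[(22, 9)]]
= [[(22, 9)]]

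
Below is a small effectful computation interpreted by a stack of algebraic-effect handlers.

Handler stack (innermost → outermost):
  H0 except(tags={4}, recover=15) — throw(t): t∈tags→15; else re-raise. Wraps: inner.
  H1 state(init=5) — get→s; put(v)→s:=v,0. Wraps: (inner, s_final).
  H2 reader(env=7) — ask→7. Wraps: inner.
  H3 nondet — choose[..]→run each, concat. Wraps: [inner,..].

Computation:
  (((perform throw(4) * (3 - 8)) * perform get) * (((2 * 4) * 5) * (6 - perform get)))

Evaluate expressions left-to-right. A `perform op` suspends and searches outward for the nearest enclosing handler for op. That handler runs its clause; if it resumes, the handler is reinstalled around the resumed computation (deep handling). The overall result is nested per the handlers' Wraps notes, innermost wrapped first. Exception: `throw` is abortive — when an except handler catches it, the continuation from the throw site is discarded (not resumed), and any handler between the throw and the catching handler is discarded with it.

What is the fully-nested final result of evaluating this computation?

Evaluation trace:
throw(4) @ H0 caught ⇒ 15
H1 returns (15, 5)
H2 returns (15, 5)
H3 returns [(15, 5)]
= [(15, 5)]

Answer: [(15, 5)]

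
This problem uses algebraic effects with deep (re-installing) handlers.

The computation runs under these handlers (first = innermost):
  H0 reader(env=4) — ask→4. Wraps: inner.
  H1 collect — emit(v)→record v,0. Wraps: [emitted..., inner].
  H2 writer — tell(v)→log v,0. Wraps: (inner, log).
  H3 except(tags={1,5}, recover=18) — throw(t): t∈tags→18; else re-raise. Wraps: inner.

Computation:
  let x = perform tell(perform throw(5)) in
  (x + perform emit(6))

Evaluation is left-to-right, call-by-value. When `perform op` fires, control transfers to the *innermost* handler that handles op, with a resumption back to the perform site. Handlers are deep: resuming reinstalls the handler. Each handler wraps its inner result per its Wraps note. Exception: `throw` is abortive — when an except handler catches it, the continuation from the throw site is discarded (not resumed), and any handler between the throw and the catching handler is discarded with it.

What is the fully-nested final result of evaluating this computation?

Answer: 18

Step-by-step:
throw(5) @ H3 caught ⇒ 18
= 18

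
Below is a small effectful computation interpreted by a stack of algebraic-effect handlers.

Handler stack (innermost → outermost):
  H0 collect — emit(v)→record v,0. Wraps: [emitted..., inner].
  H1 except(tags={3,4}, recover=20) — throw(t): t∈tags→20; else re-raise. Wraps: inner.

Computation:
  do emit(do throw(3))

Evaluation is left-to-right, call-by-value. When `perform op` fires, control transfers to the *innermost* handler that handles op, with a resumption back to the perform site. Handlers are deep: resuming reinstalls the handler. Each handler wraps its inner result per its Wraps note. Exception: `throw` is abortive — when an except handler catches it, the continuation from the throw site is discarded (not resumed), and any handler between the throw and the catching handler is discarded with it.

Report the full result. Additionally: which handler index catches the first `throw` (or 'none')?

Answer: 20 ; first throw caught by: H1

Evaluation trace:
throw(3) @ H1 caught ⇒ 20
= 20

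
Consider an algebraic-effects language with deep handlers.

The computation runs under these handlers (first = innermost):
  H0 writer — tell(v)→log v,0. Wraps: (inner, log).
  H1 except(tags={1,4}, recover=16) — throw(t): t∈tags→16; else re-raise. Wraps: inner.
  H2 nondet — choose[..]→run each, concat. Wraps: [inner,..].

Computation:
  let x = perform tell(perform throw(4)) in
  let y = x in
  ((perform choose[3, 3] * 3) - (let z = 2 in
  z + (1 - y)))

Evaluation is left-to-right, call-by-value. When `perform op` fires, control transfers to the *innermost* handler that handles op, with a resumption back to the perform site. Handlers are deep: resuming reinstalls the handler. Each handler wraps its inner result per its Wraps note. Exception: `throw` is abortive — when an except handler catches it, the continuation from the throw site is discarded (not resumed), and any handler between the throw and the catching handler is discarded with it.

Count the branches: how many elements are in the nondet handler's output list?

Answer: 1

Step-by-step:
throw(4) @ H1 caught ⇒ 16
H2 returns [16]
= [16]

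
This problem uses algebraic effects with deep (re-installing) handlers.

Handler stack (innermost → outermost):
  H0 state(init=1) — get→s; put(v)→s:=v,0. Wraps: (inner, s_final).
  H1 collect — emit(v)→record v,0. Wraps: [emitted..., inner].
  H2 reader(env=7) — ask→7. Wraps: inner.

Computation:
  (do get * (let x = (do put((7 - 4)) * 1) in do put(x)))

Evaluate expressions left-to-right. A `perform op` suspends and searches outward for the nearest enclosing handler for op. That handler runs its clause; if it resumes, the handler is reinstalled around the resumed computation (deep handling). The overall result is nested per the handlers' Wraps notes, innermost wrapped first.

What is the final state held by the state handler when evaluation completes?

Answer: 0

Evaluation trace:
get @ H0 ⇒ 1
put(3) @ H0 ⇒ s:=3
put(0) @ H0 ⇒ s:=0
H0 returns (0, 0)
H1 returns [(0, 0)]
H2 returns [(0, 0)]
= [(0, 0)]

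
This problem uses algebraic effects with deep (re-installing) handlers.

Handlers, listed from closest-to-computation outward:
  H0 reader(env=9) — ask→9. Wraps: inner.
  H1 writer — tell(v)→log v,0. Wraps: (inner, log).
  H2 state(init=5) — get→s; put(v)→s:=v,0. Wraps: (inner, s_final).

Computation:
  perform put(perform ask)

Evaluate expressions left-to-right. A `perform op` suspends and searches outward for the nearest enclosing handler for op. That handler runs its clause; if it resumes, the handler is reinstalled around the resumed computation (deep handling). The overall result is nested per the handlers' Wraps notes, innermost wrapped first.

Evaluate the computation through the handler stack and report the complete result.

Answer: ((0, ()), 9)

Working:
ask @ H0 ⇒ 9
put(9) @ H2 ⇒ s:=9
H0 returns 0
H1 returns (0, ())
H2 returns ((0, ()), 9)
= ((0, ()), 9)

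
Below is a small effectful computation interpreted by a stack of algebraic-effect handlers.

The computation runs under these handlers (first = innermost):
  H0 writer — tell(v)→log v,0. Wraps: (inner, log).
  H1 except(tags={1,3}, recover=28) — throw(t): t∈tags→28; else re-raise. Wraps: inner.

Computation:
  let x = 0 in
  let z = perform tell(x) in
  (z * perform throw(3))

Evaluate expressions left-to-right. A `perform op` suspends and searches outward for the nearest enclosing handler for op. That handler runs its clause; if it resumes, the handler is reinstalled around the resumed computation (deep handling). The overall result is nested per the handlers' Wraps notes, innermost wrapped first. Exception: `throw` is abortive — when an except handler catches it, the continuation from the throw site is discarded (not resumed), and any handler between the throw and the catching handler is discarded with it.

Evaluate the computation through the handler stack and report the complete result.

Answer: 28

Working:
tell(0) @ H0 ⇒ log+=0
throw(3) @ H1 caught ⇒ 28
= 28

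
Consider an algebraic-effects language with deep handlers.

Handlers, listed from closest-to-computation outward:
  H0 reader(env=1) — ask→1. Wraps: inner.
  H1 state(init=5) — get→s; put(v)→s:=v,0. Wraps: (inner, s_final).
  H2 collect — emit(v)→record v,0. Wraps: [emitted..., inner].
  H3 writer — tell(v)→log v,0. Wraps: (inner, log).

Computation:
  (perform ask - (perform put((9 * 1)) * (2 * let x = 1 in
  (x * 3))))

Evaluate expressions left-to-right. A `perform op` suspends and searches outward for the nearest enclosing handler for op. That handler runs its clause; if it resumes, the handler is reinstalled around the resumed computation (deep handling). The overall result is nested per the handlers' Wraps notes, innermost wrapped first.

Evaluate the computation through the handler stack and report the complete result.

Working:
ask @ H0 ⇒ 1
put(9) @ H1 ⇒ s:=9
H0 returns 1
H1 returns (1, 9)
H2 returns [(1, 9)]
H3 returns ([(1, 9)], ())
= ([(1, 9)], ())

Answer: ([(1, 9)], ())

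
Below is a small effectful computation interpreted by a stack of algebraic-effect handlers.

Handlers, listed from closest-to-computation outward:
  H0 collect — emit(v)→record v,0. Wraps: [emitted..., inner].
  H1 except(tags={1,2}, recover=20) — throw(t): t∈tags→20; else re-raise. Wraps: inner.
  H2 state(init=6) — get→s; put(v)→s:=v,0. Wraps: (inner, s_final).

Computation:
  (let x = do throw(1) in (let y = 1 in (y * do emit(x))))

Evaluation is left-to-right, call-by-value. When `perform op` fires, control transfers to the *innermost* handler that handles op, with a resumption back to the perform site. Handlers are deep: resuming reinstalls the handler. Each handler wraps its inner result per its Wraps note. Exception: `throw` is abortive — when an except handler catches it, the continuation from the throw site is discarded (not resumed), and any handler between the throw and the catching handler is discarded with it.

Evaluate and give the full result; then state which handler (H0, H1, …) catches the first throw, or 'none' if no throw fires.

Answer: (20, 6) ; first throw caught by: H1

Step-by-step:
throw(1) @ H1 caught ⇒ 20
H2 returns (20, 6)
= (20, 6)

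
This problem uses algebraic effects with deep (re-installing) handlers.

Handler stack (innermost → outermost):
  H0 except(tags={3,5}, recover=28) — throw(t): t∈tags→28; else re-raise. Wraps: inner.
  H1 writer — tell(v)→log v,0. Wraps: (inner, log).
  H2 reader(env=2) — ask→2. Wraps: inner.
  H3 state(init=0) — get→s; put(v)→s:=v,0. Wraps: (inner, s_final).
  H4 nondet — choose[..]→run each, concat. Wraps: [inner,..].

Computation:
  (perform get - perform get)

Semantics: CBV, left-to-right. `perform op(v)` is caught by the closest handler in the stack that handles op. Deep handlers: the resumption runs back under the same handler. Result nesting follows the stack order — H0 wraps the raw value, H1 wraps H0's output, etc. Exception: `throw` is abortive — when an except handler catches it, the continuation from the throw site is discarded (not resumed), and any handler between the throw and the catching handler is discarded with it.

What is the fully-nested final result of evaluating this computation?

Answer: [((0, ()), 0)]

Step-by-step:
get @ H3 ⇒ 0
get @ H3 ⇒ 0
H0 returns 0
H1 returns (0, ())
H2 returns (0, ())
H3 returns ((0, ()), 0)
H4 returns [((0, ()), 0)]
= [((0, ()), 0)]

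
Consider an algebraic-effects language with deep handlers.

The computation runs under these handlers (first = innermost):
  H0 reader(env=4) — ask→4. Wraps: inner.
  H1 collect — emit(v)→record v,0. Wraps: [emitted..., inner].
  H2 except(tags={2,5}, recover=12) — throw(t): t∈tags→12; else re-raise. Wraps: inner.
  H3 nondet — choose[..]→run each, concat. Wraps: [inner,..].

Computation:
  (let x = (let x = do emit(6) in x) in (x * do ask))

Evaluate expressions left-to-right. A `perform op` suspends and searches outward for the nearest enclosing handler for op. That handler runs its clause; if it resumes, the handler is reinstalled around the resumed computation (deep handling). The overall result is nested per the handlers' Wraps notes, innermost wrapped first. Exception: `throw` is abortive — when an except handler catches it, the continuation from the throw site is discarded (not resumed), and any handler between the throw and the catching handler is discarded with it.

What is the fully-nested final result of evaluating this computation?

Working:
emit(6) @ H1 ⇒ out+=6
ask @ H0 ⇒ 4
H0 returns 0
H1 returns [6, 0]
H2 returns [6, 0]
H3 returns [[6, 0]]
= [[6, 0]]

Answer: [[6, 0]]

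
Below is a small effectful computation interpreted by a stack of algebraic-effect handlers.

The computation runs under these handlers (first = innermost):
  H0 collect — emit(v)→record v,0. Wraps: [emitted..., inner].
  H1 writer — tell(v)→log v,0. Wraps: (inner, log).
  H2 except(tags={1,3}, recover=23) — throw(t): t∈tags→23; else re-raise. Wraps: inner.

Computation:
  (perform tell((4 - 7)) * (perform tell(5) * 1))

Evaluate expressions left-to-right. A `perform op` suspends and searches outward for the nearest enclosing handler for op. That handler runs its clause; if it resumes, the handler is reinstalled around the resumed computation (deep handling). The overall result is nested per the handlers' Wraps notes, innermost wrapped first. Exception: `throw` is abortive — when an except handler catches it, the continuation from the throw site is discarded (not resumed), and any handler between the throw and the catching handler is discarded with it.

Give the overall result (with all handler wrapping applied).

Step-by-step:
tell(-3) @ H1 ⇒ log+=-3
tell(5) @ H1 ⇒ log+=5
H0 returns [0]
H1 returns ([0], (-3, 5))
H2 returns ([0], (-3, 5))
= ([0], (-3, 5))

Answer: ([0], (-3, 5))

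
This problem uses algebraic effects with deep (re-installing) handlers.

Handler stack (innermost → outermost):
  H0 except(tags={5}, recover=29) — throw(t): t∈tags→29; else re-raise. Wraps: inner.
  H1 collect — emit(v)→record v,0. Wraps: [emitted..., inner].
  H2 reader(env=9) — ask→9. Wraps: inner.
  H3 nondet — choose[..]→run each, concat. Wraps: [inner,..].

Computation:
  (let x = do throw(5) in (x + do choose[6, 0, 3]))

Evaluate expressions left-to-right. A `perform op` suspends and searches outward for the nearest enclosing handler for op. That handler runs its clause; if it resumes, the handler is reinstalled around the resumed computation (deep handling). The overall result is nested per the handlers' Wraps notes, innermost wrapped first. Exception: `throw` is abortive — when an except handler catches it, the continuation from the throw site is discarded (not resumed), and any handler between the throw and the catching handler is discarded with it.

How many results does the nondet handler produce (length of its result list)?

Answer: 1

Evaluation trace:
throw(5) @ H0 caught ⇒ 29
H1 returns [29]
H2 returns [29]
H3 returns [[29]]
= [[29]]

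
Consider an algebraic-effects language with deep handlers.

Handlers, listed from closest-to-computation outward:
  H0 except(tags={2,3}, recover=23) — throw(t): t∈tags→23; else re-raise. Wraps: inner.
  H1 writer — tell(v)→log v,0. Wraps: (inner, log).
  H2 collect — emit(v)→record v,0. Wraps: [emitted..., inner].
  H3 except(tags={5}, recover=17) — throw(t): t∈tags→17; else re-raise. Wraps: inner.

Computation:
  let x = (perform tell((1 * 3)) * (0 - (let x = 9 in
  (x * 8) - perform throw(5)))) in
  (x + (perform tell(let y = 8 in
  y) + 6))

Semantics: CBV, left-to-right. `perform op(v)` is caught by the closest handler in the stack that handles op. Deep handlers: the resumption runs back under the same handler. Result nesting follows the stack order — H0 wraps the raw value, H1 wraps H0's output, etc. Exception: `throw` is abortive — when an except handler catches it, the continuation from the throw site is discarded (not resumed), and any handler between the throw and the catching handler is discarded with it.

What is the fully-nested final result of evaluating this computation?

Evaluation trace:
tell(3) @ H1 ⇒ log+=3
throw(5) @ H0 re-raised
throw(5) @ H3 caught ⇒ 17
= 17

Answer: 17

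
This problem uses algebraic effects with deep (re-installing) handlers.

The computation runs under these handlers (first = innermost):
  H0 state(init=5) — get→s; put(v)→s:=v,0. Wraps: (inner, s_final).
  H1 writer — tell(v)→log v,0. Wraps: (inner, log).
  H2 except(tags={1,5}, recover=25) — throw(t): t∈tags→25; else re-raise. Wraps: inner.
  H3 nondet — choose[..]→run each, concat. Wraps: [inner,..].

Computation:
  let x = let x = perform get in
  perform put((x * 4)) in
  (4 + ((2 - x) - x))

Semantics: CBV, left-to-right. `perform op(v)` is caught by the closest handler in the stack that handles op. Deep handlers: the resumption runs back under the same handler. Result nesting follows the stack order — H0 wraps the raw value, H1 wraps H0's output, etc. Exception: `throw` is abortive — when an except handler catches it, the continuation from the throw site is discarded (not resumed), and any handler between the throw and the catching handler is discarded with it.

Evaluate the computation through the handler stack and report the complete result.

Evaluation trace:
get @ H0 ⇒ 5
put(20) @ H0 ⇒ s:=20
H0 returns (6, 20)
H1 returns ((6, 20), ())
H2 returns ((6, 20), ())
H3 returns [((6, 20), ())]
= [((6, 20), ())]

Answer: [((6, 20), ())]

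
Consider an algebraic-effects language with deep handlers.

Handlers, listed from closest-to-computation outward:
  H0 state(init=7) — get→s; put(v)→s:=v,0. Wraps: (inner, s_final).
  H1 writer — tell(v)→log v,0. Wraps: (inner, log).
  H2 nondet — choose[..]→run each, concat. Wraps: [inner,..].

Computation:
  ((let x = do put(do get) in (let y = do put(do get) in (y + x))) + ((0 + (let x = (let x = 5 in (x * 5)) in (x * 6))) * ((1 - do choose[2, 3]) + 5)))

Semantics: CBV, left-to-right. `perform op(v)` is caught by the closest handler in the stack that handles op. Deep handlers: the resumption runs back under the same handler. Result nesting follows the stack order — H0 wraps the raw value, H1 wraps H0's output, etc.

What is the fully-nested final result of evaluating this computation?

Answer: [((600, 7), ()), ((450, 7), ())]

Working:
get @ H0 ⇒ 7
put(7) @ H0 ⇒ s:=7
get @ H0 ⇒ 7
put(7) @ H0 ⇒ s:=7
choose[2, 3] @ H2
  branch[0] choose=2:
    H0 returns (600, 7)
    H1 returns ((600, 7), ())
    H2 returns [((600, 7), ())]
  branch[1] choose=3:
    H0 returns (450, 7)
    H1 returns ((450, 7), ())
    H2 returns [((450, 7), ())]
= [((600, 7), ()), ((450, 7), ())]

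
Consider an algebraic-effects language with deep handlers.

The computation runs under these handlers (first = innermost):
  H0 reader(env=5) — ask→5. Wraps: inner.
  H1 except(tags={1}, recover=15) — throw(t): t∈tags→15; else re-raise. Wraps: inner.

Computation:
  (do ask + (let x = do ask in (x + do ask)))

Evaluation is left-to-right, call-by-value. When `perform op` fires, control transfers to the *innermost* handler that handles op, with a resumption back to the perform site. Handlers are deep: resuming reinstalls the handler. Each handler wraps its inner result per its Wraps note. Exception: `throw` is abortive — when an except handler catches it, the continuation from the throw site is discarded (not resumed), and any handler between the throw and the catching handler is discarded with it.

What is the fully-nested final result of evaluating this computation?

Evaluation trace:
ask @ H0 ⇒ 5
ask @ H0 ⇒ 5
ask @ H0 ⇒ 5
H0 returns 15
H1 returns 15
= 15

Answer: 15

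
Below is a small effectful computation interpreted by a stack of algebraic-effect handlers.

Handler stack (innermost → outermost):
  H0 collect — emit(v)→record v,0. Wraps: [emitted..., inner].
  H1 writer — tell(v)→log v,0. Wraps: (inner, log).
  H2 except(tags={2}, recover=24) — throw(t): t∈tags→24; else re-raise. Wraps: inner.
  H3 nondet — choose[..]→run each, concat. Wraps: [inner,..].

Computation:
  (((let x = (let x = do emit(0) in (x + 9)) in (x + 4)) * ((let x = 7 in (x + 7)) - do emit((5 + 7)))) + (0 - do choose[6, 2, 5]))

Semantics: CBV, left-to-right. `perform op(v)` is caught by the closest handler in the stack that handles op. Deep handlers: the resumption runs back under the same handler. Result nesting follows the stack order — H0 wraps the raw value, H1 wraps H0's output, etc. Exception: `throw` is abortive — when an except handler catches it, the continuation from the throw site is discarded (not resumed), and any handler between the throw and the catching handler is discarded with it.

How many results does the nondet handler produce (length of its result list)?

Evaluation trace:
emit(0) @ H0 ⇒ out+=0
emit(12) @ H0 ⇒ out+=12
choose[6, 2, 5] @ H3
  branch[0] choose=6:
    H0 returns [0, 12, 176]
    H1 returns ([0, 12, 176], ())
    H2 returns ([0, 12, 176], ())
    H3 returns [([0, 12, 176], ())]
  branch[1] choose=2:
    H0 returns [0, 12, 180]
    H1 returns ([0, 12, 180], ())
    H2 returns ([0, 12, 180], ())
    H3 returns [([0, 12, 180], ())]
  branch[2] choose=5:
    H0 returns [0, 12, 177]
    H1 returns ([0, 12, 177], ())
    H2 returns ([0, 12, 177], ())
    H3 returns [([0, 12, 177], ())]
= [([0, 12, 176], ()), ([0, 12, 180], ()), ([0, 12, 177], ())]

Answer: 3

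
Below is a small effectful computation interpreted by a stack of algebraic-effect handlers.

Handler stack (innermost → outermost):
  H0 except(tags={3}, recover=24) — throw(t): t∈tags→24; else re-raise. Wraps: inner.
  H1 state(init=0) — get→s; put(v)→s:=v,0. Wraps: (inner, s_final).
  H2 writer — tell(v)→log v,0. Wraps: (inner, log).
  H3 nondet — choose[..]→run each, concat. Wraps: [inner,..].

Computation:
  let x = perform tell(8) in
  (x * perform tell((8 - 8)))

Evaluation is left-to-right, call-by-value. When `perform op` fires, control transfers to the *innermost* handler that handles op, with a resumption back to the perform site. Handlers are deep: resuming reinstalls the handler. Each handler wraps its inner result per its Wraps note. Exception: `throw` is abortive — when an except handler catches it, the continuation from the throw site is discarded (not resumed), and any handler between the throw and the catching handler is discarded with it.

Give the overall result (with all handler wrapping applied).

Evaluation trace:
tell(8) @ H2 ⇒ log+=8
tell(0) @ H2 ⇒ log+=0
H0 returns 0
H1 returns (0, 0)
H2 returns ((0, 0), (8, 0))
H3 returns [((0, 0), (8, 0))]
= [((0, 0), (8, 0))]

Answer: [((0, 0), (8, 0))]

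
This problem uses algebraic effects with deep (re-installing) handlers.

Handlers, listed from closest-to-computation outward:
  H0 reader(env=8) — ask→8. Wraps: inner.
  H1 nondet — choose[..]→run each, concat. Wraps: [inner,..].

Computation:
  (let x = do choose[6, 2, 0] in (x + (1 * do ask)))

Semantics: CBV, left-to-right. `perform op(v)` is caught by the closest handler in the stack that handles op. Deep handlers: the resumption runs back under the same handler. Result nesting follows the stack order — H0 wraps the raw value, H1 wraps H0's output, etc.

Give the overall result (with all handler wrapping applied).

Evaluation trace:
choose[6, 2, 0] @ H1
  branch[0] choose=6:
    ask @ H0 ⇒ 8
    H0 returns 14
    H1 returns [14]
  branch[1] choose=2:
    ask @ H0 ⇒ 8
    H0 returns 10
    H1 returns [10]
  branch[2] choose=0:
    ask @ H0 ⇒ 8
    H0 returns 8
    H1 returns [8]
= [14, 10, 8]

Answer: [14, 10, 8]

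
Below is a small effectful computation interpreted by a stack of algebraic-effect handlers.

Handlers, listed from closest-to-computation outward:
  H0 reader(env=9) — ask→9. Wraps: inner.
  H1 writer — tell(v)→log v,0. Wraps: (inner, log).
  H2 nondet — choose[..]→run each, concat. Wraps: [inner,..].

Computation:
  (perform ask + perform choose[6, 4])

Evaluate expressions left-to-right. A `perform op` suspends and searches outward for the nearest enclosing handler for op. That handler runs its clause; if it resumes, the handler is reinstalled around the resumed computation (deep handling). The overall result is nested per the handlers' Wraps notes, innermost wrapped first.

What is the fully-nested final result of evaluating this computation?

Evaluation trace:
ask @ H0 ⇒ 9
choose[6, 4] @ H2
  branch[0] choose=6:
    H0 returns 15
    H1 returns (15, ())
    H2 returns [(15, ())]
  branch[1] choose=4:
    H0 returns 13
    H1 returns (13, ())
    H2 returns [(13, ())]
= [(15, ()), (13, ())]

Answer: [(15, ()), (13, ())]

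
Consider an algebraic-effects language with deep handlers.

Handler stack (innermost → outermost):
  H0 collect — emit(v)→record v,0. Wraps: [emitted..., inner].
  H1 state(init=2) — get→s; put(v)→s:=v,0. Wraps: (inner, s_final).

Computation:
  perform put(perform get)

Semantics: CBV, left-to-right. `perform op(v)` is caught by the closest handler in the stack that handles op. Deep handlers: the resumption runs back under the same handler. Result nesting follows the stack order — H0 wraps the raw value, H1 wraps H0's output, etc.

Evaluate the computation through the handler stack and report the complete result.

Evaluation trace:
get @ H1 ⇒ 2
put(2) @ H1 ⇒ s:=2
H0 returns [0]
H1 returns ([0], 2)
= ([0], 2)

Answer: ([0], 2)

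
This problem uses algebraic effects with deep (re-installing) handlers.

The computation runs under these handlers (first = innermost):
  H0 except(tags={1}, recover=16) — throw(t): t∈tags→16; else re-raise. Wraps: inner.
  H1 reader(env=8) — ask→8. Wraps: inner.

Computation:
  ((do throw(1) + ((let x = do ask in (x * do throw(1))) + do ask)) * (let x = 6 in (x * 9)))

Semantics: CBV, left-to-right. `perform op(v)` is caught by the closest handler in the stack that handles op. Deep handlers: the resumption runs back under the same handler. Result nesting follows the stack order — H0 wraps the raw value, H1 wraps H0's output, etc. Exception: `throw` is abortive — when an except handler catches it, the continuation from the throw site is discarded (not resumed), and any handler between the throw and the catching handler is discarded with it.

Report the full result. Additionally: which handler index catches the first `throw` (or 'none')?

Working:
throw(1) @ H0 caught ⇒ 16
H1 returns 16
= 16

Answer: 16 ; first throw caught by: H0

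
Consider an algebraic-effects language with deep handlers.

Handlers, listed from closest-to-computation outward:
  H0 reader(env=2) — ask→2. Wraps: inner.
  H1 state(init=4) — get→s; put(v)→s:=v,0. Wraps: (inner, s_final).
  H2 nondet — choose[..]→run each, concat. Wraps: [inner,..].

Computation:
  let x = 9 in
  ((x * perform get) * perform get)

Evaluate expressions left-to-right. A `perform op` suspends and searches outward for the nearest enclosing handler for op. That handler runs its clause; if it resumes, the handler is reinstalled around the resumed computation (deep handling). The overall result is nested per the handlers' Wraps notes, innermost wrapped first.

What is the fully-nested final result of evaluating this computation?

Answer: [(144, 4)]

Working:
get @ H1 ⇒ 4
get @ H1 ⇒ 4
H0 returns 144
H1 returns (144, 4)
H2 returns [(144, 4)]
= [(144, 4)]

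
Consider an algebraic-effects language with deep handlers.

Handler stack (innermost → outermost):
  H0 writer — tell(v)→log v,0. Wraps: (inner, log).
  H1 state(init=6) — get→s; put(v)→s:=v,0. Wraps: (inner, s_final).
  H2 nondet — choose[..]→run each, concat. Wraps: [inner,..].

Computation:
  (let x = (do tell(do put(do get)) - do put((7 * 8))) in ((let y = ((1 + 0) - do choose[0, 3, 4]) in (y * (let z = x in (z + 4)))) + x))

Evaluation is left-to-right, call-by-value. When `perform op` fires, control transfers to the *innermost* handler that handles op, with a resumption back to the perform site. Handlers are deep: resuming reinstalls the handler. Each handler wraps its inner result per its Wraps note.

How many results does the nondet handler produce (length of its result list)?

Answer: 3

Step-by-step:
get @ H1 ⇒ 6
put(6) @ H1 ⇒ s:=6
tell(0) @ H0 ⇒ log+=0
put(56) @ H1 ⇒ s:=56
choose[0, 3, 4] @ H2
  branch[0] choose=0:
    H0 returns (4, (0))
    H1 returns ((4, (0)), 56)
    H2 returns [((4, (0)), 56)]
  branch[1] choose=3:
    H0 returns (-8, (0))
    H1 returns ((-8, (0)), 56)
    H2 returns [((-8, (0)), 56)]
  branch[2] choose=4:
    H0 returns (-12, (0))
    H1 returns ((-12, (0)), 56)
    H2 returns [((-12, (0)), 56)]
= [((4, (0)), 56), ((-8, (0)), 56), ((-12, (0)), 56)]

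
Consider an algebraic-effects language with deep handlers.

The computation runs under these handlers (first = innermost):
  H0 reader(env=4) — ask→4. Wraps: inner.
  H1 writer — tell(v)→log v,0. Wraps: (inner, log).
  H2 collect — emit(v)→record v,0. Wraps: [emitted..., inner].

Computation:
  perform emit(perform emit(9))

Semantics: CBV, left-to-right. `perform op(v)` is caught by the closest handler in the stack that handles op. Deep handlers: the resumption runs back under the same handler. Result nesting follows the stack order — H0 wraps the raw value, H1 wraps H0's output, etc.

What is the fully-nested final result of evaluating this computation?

Answer: [9, 0, (0, ())]

Working:
emit(9) @ H2 ⇒ out+=9
emit(0) @ H2 ⇒ out+=0
H0 returns 0
H1 returns (0, ())
H2 returns [9, 0, (0, ())]
= [9, 0, (0, ())]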